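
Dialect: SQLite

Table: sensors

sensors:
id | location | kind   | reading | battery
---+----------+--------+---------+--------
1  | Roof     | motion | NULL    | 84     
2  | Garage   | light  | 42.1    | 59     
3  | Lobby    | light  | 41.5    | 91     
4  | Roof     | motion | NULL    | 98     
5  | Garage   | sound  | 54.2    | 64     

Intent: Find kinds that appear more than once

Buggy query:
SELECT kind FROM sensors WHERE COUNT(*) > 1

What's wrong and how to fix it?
Bug: COUNT(*) is an aggregate and cannot be used in WHERE

Fix: GROUP BY kind, then filter groups with HAVING COUNT(*) > 1

Corrected query:
SELECT kind FROM sensors GROUP BY kind HAVING COUNT(*) > 1

Result:
kind  
------
light 
motion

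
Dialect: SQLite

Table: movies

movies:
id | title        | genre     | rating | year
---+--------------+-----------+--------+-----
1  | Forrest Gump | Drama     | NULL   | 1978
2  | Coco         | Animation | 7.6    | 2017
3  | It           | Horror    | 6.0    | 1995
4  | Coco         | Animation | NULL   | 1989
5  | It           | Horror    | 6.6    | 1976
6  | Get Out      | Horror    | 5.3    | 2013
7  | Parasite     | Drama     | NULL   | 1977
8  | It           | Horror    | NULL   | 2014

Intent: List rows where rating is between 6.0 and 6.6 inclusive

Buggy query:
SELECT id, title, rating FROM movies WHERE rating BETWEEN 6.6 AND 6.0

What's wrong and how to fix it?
Bug: The bounds are reversed; BETWEEN a AND b requires a <= b to match anything

Fix: Write BETWEEN 6.0 AND 6.6

Corrected query:
SELECT id, title, rating FROM movies WHERE rating BETWEEN 6.0 AND 6.6

Result:
id | title | rating
---+-------+-------
3  | It    | 6     
5  | It    | 6.6   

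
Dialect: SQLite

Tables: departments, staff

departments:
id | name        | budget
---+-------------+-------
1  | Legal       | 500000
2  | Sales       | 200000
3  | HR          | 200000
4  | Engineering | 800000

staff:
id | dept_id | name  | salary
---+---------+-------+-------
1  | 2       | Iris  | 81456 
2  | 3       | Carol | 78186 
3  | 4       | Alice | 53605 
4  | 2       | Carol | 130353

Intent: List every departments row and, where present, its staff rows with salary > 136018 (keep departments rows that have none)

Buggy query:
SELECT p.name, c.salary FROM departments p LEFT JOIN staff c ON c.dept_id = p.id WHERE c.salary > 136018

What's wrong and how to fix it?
Bug: A WHERE condition on the right-hand table after LEFT JOIN drops unmatched parents

Fix: Move the right-table condition into the ON clause so unmatched parents are kept

Corrected query:
SELECT p.name, c.salary FROM departments p LEFT JOIN staff c ON c.dept_id = p.id AND c.salary > 136018

Result:
name        | salary
------------+-------
Legal       | NULL  
Sales       | NULL  
HR          | NULL  
Engineering | NULL  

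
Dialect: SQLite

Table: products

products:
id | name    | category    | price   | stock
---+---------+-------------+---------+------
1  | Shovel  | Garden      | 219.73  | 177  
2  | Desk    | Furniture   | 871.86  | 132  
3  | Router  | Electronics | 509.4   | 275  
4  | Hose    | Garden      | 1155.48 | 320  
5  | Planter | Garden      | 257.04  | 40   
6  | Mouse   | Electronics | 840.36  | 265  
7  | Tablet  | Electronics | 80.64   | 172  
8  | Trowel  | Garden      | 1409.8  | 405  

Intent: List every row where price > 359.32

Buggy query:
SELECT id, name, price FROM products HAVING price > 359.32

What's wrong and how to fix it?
Bug: HAVING filters the output of aggregation, but this query has no GROUP BY and no aggregate functions, so SQLite rejects it (HAVING clause on a non-aggregate query); the condition here is per row

Fix: Replace HAVING with WHERE since the condition applies to individual rows

Corrected query:
SELECT id, name, price FROM products WHERE price > 359.32

Result:
id | name   | price  
---+--------+--------
2  | Desk   | 871.86 
3  | Router | 509.4  
4  | Hose   | 1155.48
6  | Mouse  | 840.36 
8  | Trowel | 1409.8 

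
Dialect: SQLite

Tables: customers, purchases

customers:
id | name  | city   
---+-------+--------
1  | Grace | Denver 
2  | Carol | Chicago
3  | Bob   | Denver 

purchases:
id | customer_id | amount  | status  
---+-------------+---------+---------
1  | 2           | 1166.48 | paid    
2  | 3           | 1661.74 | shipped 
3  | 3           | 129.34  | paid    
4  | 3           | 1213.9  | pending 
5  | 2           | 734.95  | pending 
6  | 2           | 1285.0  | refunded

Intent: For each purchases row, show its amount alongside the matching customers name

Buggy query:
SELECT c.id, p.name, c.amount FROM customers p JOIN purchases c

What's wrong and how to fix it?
Bug: JOIN with no ON clause produces a cartesian product; every purchases row pairs with every customers row

Fix: Add ON c.customer_id = p.id to the JOIN

Corrected query:
SELECT c.id, p.name, c.amount FROM customers p JOIN purchases c ON c.customer_id = p.id

Result:
id | name  | amount 
---+-------+--------
1  | Carol | 1166.48
2  | Bob   | 1661.74
3  | Bob   | 129.34 
4  | Bob   | 1213.9 
5  | Carol | 734.95 
6  | Carol | 1285   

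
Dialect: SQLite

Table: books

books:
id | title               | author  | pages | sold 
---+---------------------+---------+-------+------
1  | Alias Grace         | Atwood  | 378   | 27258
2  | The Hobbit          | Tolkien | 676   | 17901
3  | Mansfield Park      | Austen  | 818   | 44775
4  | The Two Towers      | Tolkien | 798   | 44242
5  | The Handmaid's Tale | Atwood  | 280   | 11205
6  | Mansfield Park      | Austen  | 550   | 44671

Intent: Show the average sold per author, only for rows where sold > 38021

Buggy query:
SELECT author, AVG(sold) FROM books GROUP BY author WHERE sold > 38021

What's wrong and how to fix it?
Bug: Row-level WHERE must come before GROUP BY in the clause order

Fix: Move the WHERE clause before GROUP BY

Corrected query:
SELECT author, AVG(sold) FROM books WHERE sold > 38021 GROUP BY author

Result:
author  | AVG(sold)
--------+----------
Austen  | 44723    
Tolkien | 44242    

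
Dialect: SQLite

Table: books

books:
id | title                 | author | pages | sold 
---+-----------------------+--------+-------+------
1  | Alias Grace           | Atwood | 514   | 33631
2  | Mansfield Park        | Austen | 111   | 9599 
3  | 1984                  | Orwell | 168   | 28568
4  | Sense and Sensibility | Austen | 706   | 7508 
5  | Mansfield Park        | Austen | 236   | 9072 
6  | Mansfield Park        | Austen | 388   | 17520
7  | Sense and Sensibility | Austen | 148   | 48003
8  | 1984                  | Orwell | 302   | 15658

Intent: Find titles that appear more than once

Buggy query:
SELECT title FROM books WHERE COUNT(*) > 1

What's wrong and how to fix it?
Bug: WHERE can't reference COUNT(*); aggregates are computed after WHERE

Fix: Group first, then use HAVING for the count condition

Corrected query:
SELECT title FROM books GROUP BY title HAVING COUNT(*) > 1

Result:
title                
---------------------
1984                 
Mansfield Park       
Sense and Sensibility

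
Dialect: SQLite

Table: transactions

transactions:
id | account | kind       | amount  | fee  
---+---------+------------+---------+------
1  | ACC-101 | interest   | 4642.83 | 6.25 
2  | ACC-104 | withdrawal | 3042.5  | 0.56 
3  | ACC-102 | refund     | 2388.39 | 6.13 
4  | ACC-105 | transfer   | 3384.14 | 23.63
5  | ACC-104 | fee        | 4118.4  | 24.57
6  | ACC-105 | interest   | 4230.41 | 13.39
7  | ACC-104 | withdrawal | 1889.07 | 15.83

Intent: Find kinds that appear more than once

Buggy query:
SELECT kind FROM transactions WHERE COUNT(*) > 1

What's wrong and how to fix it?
Bug: WHERE can't reference COUNT(*); aggregates are computed after WHERE

Fix: Group first, then use HAVING for the count condition

Corrected query:
SELECT kind FROM transactions GROUP BY kind HAVING COUNT(*) > 1

Result:
kind      
----------
interest  
withdrawal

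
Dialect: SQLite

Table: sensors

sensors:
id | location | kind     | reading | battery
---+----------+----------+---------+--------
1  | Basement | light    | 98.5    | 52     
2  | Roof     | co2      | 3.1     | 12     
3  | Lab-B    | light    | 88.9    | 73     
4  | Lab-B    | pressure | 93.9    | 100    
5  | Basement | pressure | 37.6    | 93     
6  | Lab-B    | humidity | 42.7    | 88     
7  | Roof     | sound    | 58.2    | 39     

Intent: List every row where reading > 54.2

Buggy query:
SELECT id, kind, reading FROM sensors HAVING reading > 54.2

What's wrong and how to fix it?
Bug: HAVING filters the output of aggregation, but this query has no GROUP BY and no aggregate functions, so SQLite rejects it (HAVING clause on a non-aggregate query); the condition here is per row

Fix: Replace HAVING with WHERE since the condition applies to individual rows

Corrected query:
SELECT id, kind, reading FROM sensors WHERE reading > 54.2

Result:
id | kind     | reading
---+----------+--------
1  | light    | 98.5   
3  | light    | 88.9   
4  | pressure | 93.9   
7  | sound    | 58.2   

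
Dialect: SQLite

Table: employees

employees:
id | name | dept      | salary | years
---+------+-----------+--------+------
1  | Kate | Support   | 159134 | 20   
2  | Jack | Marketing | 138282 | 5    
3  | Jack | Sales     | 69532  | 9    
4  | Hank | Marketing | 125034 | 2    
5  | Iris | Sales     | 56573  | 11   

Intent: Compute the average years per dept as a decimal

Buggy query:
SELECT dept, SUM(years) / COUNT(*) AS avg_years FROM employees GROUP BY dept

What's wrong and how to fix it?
Bug: Both operands are integers, so '/' performs integer division and truncates

Fix: Multiply by 1.0 (or CAST to REAL) to force floating-point division

Corrected query:
SELECT dept, SUM(years) * 1.0 / COUNT(*) AS avg_years FROM employees GROUP BY dept

Result:
dept      | avg_years
----------+----------
Marketing | 3.5      
Sales     | 10       
Support   | 20       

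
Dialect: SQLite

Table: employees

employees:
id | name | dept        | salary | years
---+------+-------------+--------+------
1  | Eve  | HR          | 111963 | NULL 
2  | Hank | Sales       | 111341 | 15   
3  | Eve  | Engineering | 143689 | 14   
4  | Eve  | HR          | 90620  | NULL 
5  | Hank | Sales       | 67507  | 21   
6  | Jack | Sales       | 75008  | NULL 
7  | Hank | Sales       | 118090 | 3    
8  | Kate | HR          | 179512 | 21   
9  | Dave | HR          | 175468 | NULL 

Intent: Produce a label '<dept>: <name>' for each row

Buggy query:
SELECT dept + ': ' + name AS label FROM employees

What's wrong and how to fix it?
Bug: SQLite uses || for string concatenation; + coerces text to numbers (yielding 0)

Fix: Use the || operator for string concatenation

Corrected query:
SELECT dept || ': ' || name AS label FROM employees

Result:
label           
----------------
HR: Eve         
Sales: Hank     
Engineering: Eve
HR: Eve         
Sales: Hank     
Sales: Jack     
Sales: Hank     
HR: Kate        
HR: Dave        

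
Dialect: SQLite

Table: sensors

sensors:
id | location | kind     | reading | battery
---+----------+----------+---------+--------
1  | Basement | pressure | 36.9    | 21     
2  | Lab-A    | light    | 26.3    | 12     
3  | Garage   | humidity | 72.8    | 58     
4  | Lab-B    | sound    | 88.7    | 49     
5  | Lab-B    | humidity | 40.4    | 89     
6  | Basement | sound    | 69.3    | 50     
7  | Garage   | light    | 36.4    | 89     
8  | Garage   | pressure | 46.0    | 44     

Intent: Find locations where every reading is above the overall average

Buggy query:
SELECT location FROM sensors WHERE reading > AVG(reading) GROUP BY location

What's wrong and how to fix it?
Bug: WHERE evaluates per row before aggregation, so AVG() is unavailable

Fix: Compute the overall average in a scalar subquery and compare each group's MIN against it in HAVING

Corrected query:
SELECT location FROM sensors GROUP BY location HAVING MIN(reading) > (SELECT AVG(reading) FROM sensors)

Result:
(no rows)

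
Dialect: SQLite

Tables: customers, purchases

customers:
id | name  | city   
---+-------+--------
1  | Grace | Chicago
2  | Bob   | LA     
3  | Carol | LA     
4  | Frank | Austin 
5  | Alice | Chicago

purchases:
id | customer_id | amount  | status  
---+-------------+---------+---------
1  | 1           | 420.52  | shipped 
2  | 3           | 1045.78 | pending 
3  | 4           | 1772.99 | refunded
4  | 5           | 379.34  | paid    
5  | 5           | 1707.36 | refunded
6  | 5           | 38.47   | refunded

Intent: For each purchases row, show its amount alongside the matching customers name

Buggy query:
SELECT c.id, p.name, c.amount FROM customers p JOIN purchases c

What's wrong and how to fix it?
Bug: Missing join condition: each purchases row is matched to all customers rows instead of just its own

Fix: Add ON c.customer_id = p.id to the JOIN

Corrected query:
SELECT c.id, p.name, c.amount FROM customers p JOIN purchases c ON c.customer_id = p.id

Result:
id | name  | amount 
---+-------+--------
1  | Grace | 420.52 
2  | Carol | 1045.78
3  | Frank | 1772.99
4  | Alice | 379.34 
5  | Alice | 1707.36
6  | Alice | 38.47  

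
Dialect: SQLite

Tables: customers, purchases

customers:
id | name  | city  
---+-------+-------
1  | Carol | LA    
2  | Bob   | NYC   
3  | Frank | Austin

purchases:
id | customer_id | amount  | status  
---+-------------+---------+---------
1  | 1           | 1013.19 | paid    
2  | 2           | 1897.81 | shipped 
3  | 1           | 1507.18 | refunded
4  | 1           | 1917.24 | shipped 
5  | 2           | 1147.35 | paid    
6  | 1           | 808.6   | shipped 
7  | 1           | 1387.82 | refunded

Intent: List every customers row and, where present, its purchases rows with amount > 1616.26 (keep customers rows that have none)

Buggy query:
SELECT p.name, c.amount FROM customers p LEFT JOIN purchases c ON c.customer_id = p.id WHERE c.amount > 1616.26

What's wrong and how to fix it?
Bug: A WHERE condition on the right-hand table after LEFT JOIN drops unmatched parents

Fix: Move the right-table condition into the ON clause so unmatched parents are kept

Corrected query:
SELECT p.name, c.amount FROM customers p LEFT JOIN purchases c ON c.customer_id = p.id AND c.amount > 1616.26

Result:
name  | amount 
------+--------
Carol | 1917.24
Bob   | 1897.81
Frank | NULL   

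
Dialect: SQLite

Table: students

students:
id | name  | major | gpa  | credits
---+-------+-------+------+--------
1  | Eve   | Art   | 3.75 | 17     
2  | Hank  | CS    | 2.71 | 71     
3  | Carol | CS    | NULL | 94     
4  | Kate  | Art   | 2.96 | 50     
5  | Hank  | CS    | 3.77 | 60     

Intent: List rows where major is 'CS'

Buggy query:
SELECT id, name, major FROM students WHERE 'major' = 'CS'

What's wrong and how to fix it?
Bug: Single quotes denote string literals in SQL; the column name is being compared as a constant string

Fix: Remove the quotes around the column name (or use double quotes for an identifier)

Corrected query:
SELECT id, name, major FROM students WHERE major = 'CS'

Result:
id | name  | major
---+-------+------
2  | Hank  | CS   
3  | Carol | CS   
5  | Hank  | CS   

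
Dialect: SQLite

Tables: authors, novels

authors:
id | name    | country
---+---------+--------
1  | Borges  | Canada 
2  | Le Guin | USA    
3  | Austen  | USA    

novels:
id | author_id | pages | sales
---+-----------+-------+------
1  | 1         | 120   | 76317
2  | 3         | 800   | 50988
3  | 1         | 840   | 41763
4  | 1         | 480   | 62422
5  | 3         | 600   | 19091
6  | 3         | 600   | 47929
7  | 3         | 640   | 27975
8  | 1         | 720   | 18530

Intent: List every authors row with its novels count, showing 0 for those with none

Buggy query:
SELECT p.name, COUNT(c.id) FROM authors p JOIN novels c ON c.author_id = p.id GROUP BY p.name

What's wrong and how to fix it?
Bug: An inner join excludes parents with zero children

Fix: Use LEFT JOIN so parents without children still appear (COUNT(c.id) gives 0)

Corrected query:
SELECT p.name, COUNT(c.id) FROM authors p LEFT JOIN novels c ON c.author_id = p.id GROUP BY p.name

Result:
name    | COUNT(c.id)
--------+------------
Austen  | 4          
Borges  | 4          
Le Guin | 0          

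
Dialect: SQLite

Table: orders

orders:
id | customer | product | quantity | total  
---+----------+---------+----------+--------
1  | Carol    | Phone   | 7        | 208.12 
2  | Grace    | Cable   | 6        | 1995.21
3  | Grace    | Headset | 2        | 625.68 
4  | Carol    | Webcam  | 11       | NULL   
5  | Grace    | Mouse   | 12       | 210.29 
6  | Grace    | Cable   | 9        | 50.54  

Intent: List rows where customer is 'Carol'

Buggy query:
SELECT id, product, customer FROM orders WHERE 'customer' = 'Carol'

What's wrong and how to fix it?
Bug: 'customer' in single quotes is a string literal, not the column; the comparison is literal-vs-literal and never true

Fix: Reference the column as customer without single quotes

Corrected query:
SELECT id, product, customer FROM orders WHERE customer = 'Carol'

Result:
id | product | customer
---+---------+---------
1  | Phone   | Carol   
4  | Webcam  | Carol   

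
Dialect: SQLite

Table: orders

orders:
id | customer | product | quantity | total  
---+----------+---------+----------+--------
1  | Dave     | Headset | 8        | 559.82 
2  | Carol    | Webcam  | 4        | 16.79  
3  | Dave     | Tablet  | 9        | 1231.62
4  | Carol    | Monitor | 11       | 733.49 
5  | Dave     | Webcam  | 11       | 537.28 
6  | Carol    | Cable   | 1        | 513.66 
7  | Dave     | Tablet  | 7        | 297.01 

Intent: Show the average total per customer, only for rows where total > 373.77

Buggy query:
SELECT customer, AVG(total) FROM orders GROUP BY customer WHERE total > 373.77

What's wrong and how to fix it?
Bug: WHERE cannot follow GROUP BY

Fix: Move the WHERE clause before GROUP BY

Corrected query:
SELECT customer, AVG(total) FROM orders WHERE total > 373.77 GROUP BY customer

Result:
customer | AVG(total)
---------+-----------
Carol    | 623.575   
Dave     | 776.24    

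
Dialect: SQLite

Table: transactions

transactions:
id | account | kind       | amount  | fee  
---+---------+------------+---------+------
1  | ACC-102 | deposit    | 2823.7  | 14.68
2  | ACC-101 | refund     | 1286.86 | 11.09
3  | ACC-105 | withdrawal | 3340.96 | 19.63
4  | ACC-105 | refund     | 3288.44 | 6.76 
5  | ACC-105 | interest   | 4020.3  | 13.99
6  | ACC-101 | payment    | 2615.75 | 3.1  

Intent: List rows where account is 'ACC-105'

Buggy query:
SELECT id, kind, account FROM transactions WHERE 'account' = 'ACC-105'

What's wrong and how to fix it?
Bug: 'account' in single quotes is a string literal, not the column; the comparison is literal-vs-literal and never true

Fix: Remove the quotes around the column name (or use double quotes for an identifier)

Corrected query:
SELECT id, kind, account FROM transactions WHERE account = 'ACC-105'

Result:
id | kind       | account
---+------------+--------
3  | withdrawal | ACC-105
4  | refund     | ACC-105
5  | interest   | ACC-105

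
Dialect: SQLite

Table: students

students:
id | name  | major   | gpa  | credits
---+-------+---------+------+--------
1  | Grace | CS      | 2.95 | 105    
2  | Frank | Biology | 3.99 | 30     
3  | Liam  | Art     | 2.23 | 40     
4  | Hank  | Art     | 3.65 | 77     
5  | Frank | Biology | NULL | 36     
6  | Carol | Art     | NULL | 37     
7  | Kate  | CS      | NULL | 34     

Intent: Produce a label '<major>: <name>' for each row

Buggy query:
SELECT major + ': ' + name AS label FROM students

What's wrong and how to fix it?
Bug: '+' is numeric addition; on text columns SQLite converts them to 0 instead of concatenating

Fix: Replace + with || to concatenate text

Corrected query:
SELECT major || ': ' || name AS label FROM students

Result:
label         
--------------
CS: Grace     
Biology: Frank
Art: Liam     
Art: Hank     
Biology: Frank
Art: Carol    
CS: Kate      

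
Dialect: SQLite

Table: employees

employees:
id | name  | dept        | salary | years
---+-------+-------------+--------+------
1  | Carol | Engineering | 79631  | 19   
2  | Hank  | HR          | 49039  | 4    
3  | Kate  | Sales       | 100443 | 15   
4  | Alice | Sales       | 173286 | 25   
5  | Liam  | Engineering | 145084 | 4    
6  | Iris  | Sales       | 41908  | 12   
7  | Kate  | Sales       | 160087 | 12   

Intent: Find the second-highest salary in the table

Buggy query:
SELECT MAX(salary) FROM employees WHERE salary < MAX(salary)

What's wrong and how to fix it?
Bug: MAX(salary) on the right of the comparison is an aggregate-in-WHERE error

Fix: Compute the overall MAX in a subquery, then take MAX of rows below it

Corrected query:
SELECT MAX(salary) FROM employees WHERE salary < (SELECT MAX(salary) FROM employees)

Result:
MAX(salary)
-----------
160087     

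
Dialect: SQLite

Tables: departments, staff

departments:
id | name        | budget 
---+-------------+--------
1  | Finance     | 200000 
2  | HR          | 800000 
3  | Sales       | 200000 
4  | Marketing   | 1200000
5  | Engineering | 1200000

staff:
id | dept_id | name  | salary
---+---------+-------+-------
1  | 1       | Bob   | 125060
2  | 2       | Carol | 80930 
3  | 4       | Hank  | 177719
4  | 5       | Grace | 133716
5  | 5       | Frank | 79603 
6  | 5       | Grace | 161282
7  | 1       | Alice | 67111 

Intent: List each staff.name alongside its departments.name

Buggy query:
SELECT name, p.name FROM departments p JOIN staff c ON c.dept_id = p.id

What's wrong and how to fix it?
Bug: 'name' exists in both joined tables, so the database can't tell which one is meant

Fix: Qualify the column with its table alias (c.name)

Corrected query:
SELECT c.name, p.name FROM departments p JOIN staff c ON c.dept_id = p.id

Result:
name  | name       
------+------------
Bob   | Finance    
Carol | HR         
Hank  | Marketing  
Grace | Engineering
Frank | Engineering
Grace | Engineering
Alice | Finance    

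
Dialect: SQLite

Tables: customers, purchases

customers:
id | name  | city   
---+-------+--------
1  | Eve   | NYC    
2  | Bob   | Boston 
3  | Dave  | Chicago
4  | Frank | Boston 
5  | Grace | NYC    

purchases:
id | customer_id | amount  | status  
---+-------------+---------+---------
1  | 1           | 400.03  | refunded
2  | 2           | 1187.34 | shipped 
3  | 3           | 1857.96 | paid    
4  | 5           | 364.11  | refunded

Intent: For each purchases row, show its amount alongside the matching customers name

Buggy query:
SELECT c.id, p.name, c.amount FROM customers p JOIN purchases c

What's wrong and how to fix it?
Bug: JOIN with no ON clause produces a cartesian product; every purchases row pairs with every customers row

Fix: Add ON c.customer_id = p.id to the JOIN

Corrected query:
SELECT c.id, p.name, c.amount FROM customers p JOIN purchases c ON c.customer_id = p.id

Result:
id | name  | amount 
---+-------+--------
1  | Eve   | 400.03 
2  | Bob   | 1187.34
3  | Dave  | 1857.96
4  | Grace | 364.11 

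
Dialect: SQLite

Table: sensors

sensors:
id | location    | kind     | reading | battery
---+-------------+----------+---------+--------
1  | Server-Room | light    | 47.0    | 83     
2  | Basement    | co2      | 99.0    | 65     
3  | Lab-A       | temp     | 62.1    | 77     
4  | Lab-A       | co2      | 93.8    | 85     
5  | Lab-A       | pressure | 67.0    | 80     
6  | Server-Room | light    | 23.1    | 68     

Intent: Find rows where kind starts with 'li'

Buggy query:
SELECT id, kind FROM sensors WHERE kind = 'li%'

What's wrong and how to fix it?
Bug: '=' compares the literal string including the % character; pattern matching needs LIKE

Fix: Use LIKE for wildcard pattern matching

Corrected query:
SELECT id, kind FROM sensors WHERE kind LIKE 'li%'

Result:
id | kind 
---+------
1  | light
6  | light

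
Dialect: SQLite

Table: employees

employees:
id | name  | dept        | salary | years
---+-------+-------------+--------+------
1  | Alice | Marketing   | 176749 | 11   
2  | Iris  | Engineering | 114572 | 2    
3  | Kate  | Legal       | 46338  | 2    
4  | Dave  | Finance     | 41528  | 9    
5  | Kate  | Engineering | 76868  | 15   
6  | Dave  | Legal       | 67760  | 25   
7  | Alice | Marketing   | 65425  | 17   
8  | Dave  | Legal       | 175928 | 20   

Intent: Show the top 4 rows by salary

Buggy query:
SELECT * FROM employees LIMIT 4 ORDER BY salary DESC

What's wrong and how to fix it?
Bug: ORDER BY cannot follow LIMIT; LIMIT is the final clause

Fix: Sort with ORDER BY, then apply LIMIT

Corrected query:
SELECT * FROM employees ORDER BY salary DESC LIMIT 4

Result:
id | name  | dept        | salary | years
---+-------+-------------+--------+------
1  | Alice | Marketing   | 176749 | 11   
8  | Dave  | Legal       | 175928 | 20   
2  | Iris  | Engineering | 114572 | 2    
5  | Kate  | Engineering | 76868  | 15   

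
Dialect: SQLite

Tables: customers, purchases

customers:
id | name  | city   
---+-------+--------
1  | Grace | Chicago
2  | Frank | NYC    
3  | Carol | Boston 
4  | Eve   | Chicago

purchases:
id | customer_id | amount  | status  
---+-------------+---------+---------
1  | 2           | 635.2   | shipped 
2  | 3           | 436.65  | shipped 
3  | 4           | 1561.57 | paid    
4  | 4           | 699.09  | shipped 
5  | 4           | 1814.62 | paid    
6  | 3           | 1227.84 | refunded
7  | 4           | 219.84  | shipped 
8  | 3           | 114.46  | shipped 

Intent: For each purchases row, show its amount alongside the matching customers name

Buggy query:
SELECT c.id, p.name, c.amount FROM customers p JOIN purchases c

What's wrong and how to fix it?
Bug: Missing join condition: each purchases row is matched to all customers rows instead of just its own

Fix: Specify the join condition linking the foreign key to the parent id

Corrected query:
SELECT c.id, p.name, c.amount FROM customers p JOIN purchases c ON c.customer_id = p.id

Result:
id | name  | amount 
---+-------+--------
1  | Frank | 635.2  
2  | Carol | 436.65 
3  | Eve   | 1561.57
4  | Eve   | 699.09 
5  | Eve   | 1814.62
6  | Carol | 1227.84
7  | Eve   | 219.84 
8  | Carol | 114.46 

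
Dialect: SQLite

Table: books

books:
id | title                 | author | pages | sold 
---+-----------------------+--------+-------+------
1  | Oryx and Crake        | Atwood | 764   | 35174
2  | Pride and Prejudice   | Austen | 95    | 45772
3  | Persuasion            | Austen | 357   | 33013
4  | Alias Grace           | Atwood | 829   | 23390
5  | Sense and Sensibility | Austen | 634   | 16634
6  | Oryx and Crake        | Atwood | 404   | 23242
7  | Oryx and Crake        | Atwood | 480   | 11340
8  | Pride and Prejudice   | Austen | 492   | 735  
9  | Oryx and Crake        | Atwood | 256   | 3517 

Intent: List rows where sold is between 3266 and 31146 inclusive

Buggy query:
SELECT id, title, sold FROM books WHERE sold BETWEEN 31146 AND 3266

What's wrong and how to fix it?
Bug: The bounds are reversed; BETWEEN a AND b requires a <= b to match anything

Fix: Write BETWEEN 3266 AND 31146

Corrected query:
SELECT id, title, sold FROM books WHERE sold BETWEEN 3266 AND 31146

Result:
id | title                 | sold 
---+-----------------------+------
4  | Alias Grace           | 23390
5  | Sense and Sensibility | 16634
6  | Oryx and Crake        | 23242
7  | Oryx and Crake        | 11340
9  | Oryx and Crake        | 3517 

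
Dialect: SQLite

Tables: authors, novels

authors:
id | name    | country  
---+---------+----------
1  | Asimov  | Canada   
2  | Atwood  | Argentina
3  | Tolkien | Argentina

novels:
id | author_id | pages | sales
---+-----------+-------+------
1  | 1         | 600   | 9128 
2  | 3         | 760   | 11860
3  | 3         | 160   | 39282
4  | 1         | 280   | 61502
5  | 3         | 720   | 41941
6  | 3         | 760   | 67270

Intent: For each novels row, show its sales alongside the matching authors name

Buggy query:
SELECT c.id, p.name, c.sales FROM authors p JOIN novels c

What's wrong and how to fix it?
Bug: Missing join condition: each novels row is matched to all authors rows instead of just its own

Fix: Specify the join condition linking the foreign key to the parent id

Corrected query:
SELECT c.id, p.name, c.sales FROM authors p JOIN novels c ON c.author_id = p.id

Result:
id | name    | sales
---+---------+------
1  | Asimov  | 9128 
2  | Tolkien | 11860
3  | Tolkien | 39282
4  | Asimov  | 61502
5  | Tolkien | 41941
6  | Tolkien | 67270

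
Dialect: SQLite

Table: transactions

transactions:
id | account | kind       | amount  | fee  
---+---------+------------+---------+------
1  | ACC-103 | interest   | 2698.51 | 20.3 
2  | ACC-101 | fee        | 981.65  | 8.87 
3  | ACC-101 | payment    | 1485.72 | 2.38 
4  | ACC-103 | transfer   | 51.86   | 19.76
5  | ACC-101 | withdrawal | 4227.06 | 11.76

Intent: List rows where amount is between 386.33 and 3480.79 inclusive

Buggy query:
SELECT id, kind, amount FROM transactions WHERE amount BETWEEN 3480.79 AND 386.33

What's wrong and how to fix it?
Bug: BETWEEN expects the lower bound first; with 3480.79 AND 386.33 the range is empty

Fix: Swap the bounds so the smaller value comes first

Corrected query:
SELECT id, kind, amount FROM transactions WHERE amount BETWEEN 386.33 AND 3480.79

Result:
id | kind     | amount 
---+----------+--------
1  | interest | 2698.51
2  | fee      | 981.65 
3  | payment  | 1485.72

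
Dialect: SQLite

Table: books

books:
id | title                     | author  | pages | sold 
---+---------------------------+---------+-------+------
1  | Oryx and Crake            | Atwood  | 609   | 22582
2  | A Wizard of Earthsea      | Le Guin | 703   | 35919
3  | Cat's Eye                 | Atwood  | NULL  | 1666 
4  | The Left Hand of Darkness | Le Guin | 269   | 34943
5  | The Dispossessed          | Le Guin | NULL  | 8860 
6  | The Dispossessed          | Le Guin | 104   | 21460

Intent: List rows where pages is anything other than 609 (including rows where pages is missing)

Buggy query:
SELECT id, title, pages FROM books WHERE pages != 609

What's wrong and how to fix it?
Bug: 'pages != 609' is unknown when pages is NULL, so NULL rows are silently excluded

Fix: Handle NULL separately with IS NULL alongside the inequality

Corrected query:
SELECT id, title, pages FROM books WHERE pages != 609 OR pages IS NULL

Result:
id | title                     | pages
---+---------------------------+------
2  | A Wizard of Earthsea      | 703  
3  | Cat's Eye                 | NULL 
4  | The Left Hand of Darkness | 269  
5  | The Dispossessed          | NULL 
6  | The Dispossessed          | 104  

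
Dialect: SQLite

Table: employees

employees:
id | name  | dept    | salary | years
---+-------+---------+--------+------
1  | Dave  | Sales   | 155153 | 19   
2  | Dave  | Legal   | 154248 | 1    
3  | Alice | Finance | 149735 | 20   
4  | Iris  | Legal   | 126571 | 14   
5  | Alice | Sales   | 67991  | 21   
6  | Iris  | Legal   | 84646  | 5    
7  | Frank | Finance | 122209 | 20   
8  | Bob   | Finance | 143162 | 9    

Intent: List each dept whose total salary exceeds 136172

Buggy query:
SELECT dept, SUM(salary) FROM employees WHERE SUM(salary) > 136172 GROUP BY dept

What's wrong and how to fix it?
Bug: WHERE runs before GROUP BY, so aggregates aren't available there

Fix: Use HAVING (which filters groups after aggregation) instead of WHERE

Corrected query:
SELECT dept, SUM(salary) FROM employees GROUP BY dept HAVING SUM(salary) > 136172

Result:
dept    | SUM(salary)
--------+------------
Finance | 415106     
Legal   | 365465     
Sales   | 223144     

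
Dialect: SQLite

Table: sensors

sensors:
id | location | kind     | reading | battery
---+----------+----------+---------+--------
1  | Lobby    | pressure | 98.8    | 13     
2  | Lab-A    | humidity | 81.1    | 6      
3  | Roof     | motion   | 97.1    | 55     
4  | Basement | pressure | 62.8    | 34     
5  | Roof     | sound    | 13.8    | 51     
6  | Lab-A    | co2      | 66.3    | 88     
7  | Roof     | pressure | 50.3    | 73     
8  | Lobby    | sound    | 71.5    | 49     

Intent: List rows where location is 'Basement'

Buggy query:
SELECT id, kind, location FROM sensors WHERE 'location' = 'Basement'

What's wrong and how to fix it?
Bug: 'location' in single quotes is a string literal, not the column; the comparison is literal-vs-literal and never true

Fix: Reference the column as location without single quotes

Corrected query:
SELECT id, kind, location FROM sensors WHERE location = 'Basement'

Result:
id | kind     | location
---+----------+---------
4  | pressure | Basement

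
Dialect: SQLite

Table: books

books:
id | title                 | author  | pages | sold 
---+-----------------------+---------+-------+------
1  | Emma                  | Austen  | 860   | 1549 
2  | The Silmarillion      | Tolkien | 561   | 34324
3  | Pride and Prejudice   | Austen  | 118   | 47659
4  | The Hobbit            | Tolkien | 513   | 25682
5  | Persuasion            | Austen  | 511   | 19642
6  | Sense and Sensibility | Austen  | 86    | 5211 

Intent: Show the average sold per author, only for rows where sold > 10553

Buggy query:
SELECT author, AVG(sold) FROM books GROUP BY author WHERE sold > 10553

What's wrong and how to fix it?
Bug: WHERE cannot follow GROUP BY

Fix: Place WHERE between FROM and GROUP BY

Corrected query:
SELECT author, AVG(sold) FROM books WHERE sold > 10553 GROUP BY author

Result:
author  | AVG(sold)
--------+----------
Austen  | 33650.5  
Tolkien | 30003    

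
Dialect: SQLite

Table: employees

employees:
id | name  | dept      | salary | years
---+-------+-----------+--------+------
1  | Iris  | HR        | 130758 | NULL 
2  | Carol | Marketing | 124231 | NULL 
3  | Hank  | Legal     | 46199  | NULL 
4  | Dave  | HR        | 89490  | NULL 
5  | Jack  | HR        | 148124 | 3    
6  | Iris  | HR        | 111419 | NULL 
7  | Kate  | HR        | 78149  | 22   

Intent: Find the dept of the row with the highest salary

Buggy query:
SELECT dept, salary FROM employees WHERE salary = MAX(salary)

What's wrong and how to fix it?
Bug: WHERE is evaluated per row; an aggregate over the whole table isn't defined there

Fix: Use a subquery: WHERE salary = (SELECT MAX(salary) FROM employees)

Corrected query:
SELECT dept, salary FROM employees WHERE salary = (SELECT MAX(salary) FROM employees)

Result:
dept | salary
-----+-------
HR   | 148124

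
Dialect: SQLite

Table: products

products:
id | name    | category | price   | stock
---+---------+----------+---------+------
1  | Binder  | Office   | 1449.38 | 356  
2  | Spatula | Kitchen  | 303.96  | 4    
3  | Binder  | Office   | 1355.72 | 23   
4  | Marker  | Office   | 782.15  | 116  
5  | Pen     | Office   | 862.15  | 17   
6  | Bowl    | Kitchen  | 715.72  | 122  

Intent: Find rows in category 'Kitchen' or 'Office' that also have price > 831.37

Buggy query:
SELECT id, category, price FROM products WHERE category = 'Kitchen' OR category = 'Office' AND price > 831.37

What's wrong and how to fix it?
Bug: Without parentheses, AND is evaluated before OR, so the price filter only applies to the 'Office' branch

Fix: Group the OR with parentheses (or use IN), then AND the threshold

Corrected query:
SELECT id, category, price FROM products WHERE (category = 'Kitchen' OR category = 'Office') AND price > 831.37

Result:
id | category | price  
---+----------+--------
1  | Office   | 1449.38
3  | Office   | 1355.72
5  | Office   | 862.15 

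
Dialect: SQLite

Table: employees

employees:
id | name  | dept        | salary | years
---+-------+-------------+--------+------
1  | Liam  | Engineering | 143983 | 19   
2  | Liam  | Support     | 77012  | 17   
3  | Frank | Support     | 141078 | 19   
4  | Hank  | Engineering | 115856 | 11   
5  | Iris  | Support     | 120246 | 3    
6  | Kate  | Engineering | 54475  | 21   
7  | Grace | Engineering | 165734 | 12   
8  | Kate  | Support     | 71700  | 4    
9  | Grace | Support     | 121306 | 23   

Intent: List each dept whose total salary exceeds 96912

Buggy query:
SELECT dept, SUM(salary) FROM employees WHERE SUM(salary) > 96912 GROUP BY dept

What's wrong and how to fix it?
Bug: WHERE runs before GROUP BY, so aggregates aren't available there

Fix: Use HAVING (which filters groups after aggregation) instead of WHERE

Corrected query:
SELECT dept, SUM(salary) FROM employees GROUP BY dept HAVING SUM(salary) > 96912

Result:
dept        | SUM(salary)
------------+------------
Engineering | 480048     
Support     | 531342     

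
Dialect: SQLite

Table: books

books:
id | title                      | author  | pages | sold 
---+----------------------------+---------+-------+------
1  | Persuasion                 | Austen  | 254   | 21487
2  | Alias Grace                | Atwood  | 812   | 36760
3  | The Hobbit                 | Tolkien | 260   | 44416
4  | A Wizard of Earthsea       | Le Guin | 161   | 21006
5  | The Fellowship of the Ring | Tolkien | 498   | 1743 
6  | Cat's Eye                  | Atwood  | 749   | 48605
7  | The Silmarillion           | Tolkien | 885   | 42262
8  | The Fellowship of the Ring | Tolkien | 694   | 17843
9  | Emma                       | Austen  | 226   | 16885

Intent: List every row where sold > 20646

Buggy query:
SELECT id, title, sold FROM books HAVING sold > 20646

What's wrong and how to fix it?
Bug: This is a non-aggregate query (no GROUP BY, no aggregates), so in SQLite the HAVING clause is invalid here; a row-level condition belongs in WHERE

Fix: Use WHERE for row-level filtering

Corrected query:
SELECT id, title, sold FROM books WHERE sold > 20646

Result:
id | title                | sold 
---+----------------------+------
1  | Persuasion           | 21487
2  | Alias Grace          | 36760
3  | The Hobbit           | 44416
4  | A Wizard of Earthsea | 21006
6  | Cat's Eye            | 48605
7  | The Silmarillion     | 42262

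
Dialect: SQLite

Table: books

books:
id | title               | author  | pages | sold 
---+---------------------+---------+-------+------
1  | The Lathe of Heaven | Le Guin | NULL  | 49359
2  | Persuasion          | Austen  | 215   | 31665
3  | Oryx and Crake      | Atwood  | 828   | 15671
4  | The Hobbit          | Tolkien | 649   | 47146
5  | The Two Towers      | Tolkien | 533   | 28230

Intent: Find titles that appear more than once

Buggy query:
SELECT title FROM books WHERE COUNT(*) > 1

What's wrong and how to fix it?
Bug: COUNT(*) is an aggregate and cannot be used in WHERE

Fix: GROUP BY title, then filter groups with HAVING COUNT(*) > 1

Corrected query:
SELECT title FROM books GROUP BY title HAVING COUNT(*) > 1

Result:
(no rows)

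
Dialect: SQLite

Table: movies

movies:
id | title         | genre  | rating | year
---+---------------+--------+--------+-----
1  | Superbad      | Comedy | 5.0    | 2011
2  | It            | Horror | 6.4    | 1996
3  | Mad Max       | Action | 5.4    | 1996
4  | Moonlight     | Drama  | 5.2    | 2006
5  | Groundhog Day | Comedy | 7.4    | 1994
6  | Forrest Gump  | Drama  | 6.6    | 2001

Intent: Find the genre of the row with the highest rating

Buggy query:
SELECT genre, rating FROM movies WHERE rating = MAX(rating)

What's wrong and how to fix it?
Bug: MAX(rating) is an aggregate and cannot be used directly in WHERE

Fix: Use a subquery: WHERE rating = (SELECT MAX(rating) FROM movies)

Corrected query:
SELECT genre, rating FROM movies WHERE rating = (SELECT MAX(rating) FROM movies)

Result:
genre  | rating
-------+-------
Comedy | 7.4   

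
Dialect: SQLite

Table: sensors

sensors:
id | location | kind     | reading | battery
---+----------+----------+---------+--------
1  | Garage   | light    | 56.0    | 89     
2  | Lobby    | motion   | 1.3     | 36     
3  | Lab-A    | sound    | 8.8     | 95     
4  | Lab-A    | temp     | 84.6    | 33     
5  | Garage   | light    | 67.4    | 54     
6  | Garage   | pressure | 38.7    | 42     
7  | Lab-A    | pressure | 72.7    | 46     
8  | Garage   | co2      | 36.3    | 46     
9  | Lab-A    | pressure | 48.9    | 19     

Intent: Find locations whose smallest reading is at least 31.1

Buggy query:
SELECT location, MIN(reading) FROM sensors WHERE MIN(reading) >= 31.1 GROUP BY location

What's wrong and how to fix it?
Bug: MIN() in WHERE is a misuse of aggregate

Fix: Replace WHERE with HAVING after the GROUP BY

Corrected query:
SELECT location, MIN(reading) FROM sensors GROUP BY location HAVING MIN(reading) >= 31.1

Result:
location | MIN(reading)
---------+-------------
Garage   | 36.3        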